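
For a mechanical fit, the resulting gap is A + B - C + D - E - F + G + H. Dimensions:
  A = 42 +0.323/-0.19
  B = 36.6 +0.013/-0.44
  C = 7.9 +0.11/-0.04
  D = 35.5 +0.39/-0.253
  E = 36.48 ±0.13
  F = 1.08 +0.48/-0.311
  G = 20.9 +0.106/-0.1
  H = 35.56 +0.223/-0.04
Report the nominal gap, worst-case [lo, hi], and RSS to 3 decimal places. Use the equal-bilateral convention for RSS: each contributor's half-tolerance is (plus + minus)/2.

nominal=125.100 wc=[123.357,126.636] rss=0.654

Stack each dimension's contribution:
  +A: nom +42.000 → Σnom=42.000; wc +0.323/-0.190 → slack +0.323/-0.190; half-tol=0.257, Σhalf²=0.065792
  +B: nom +36.600 → Σnom=78.600; wc +0.013/-0.440 → slack +0.336/-0.630; half-tol=0.227, Σhalf²=0.117094
  -C: nom -7.900 → Σnom=70.700; wc +0.040/-0.110 → slack +0.376/-0.740; half-tol=0.075, Σhalf²=0.122719
  +D: nom +35.500 → Σnom=106.200; wc +0.390/-0.253 → slack +0.766/-0.993; half-tol=0.322, Σhalf²=0.226082
  -E: nom -36.480 → Σnom=69.720; wc +0.130/-0.130 → slack +0.896/-1.123; half-tol=0.130, Σhalf²=0.242982
  -F: nom -1.080 → Σnom=68.640; wc +0.311/-0.480 → slack +1.207/-1.603; half-tol=0.395, Σhalf²=0.399402
  +G: nom +20.900 → Σnom=89.540; wc +0.106/-0.100 → slack +1.313/-1.703; half-tol=0.103, Σhalf²=0.410011
  +H: nom +35.560 → Σnom=125.100; wc +0.223/-0.040 → slack +1.536/-1.743; half-tol=0.132, Σhalf²=0.427303
Nominal = 125.100. Worst-case = [125.100 - 1.743, 125.100 + 1.536] = [123.357, 126.636]. RSS = √0.427303 = 0.654.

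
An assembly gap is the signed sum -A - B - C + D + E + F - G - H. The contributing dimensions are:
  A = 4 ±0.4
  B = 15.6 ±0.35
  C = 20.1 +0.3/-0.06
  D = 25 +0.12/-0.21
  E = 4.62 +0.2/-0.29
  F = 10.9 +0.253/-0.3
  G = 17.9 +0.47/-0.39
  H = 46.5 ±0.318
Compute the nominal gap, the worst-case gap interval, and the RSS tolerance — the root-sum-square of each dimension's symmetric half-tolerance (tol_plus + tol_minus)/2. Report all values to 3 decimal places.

Stack each dimension's contribution:
  -A: nom -4.000 → Σnom=-4.000; wc +0.400/-0.400 → slack +0.400/-0.400; half-tol=0.400, Σhalf²=0.160000
  -B: nom -15.600 → Σnom=-19.600; wc +0.350/-0.350 → slack +0.750/-0.750; half-tol=0.350, Σhalf²=0.282500
  -C: nom -20.100 → Σnom=-39.700; wc +0.060/-0.300 → slack +0.810/-1.050; half-tol=0.180, Σhalf²=0.314900
  +D: nom +25.000 → Σnom=-14.700; wc +0.120/-0.210 → slack +0.930/-1.260; half-tol=0.165, Σhalf²=0.342125
  +E: nom +4.620 → Σnom=-10.080; wc +0.200/-0.290 → slack +1.130/-1.550; half-tol=0.245, Σhalf²=0.402150
  +F: nom +10.900 → Σnom=0.820; wc +0.253/-0.300 → slack +1.383/-1.850; half-tol=0.276, Σhalf²=0.478602
  -G: nom -17.900 → Σnom=-17.080; wc +0.390/-0.470 → slack +1.773/-2.320; half-tol=0.430, Σhalf²=0.663502
  -H: nom -46.500 → Σnom=-63.580; wc +0.318/-0.318 → slack +2.091/-2.638; half-tol=0.318, Σhalf²=0.764626
Nominal = -63.580. Worst-case = [-63.580 - 2.638, -63.580 + 2.091] = [-66.218, -61.489]. RSS = √0.764626 = 0.874.

nominal=-63.580 wc=[-66.218,-61.489] rss=0.874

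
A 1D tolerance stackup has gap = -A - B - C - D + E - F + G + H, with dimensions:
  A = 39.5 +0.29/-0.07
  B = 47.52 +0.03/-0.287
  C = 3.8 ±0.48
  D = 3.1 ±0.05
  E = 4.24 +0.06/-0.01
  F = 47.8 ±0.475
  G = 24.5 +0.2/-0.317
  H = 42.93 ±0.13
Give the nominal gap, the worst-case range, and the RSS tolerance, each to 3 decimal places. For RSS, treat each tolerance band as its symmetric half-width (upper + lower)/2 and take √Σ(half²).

nominal=-70.050 wc=[-71.832,-68.298] rss=0.775

Stack each dimension's contribution:
  -A: nom -39.500 → Σnom=-39.500; wc +0.070/-0.290 → slack +0.070/-0.290; half-tol=0.180, Σhalf²=0.032400
  -B: nom -47.520 → Σnom=-87.020; wc +0.287/-0.030 → slack +0.357/-0.320; half-tol=0.158, Σhalf²=0.057522
  -C: nom -3.800 → Σnom=-90.820; wc +0.480/-0.480 → slack +0.837/-0.800; half-tol=0.480, Σhalf²=0.287922
  -D: nom -3.100 → Σnom=-93.920; wc +0.050/-0.050 → slack +0.887/-0.850; half-tol=0.050, Σhalf²=0.290422
  +E: nom +4.240 → Σnom=-89.680; wc +0.060/-0.010 → slack +0.947/-0.860; half-tol=0.035, Σhalf²=0.291647
  -F: nom -47.800 → Σnom=-137.480; wc +0.475/-0.475 → slack +1.422/-1.335; half-tol=0.475, Σhalf²=0.517272
  +G: nom +24.500 → Σnom=-112.980; wc +0.200/-0.317 → slack +1.622/-1.652; half-tol=0.259, Σhalf²=0.584094
  +H: nom +42.930 → Σnom=-70.050; wc +0.130/-0.130 → slack +1.752/-1.782; half-tol=0.130, Σhalf²=0.600994
Nominal = -70.050. Worst-case = [-70.050 - 1.782, -70.050 + 1.752] = [-71.832, -68.298]. RSS = √0.600994 = 0.775.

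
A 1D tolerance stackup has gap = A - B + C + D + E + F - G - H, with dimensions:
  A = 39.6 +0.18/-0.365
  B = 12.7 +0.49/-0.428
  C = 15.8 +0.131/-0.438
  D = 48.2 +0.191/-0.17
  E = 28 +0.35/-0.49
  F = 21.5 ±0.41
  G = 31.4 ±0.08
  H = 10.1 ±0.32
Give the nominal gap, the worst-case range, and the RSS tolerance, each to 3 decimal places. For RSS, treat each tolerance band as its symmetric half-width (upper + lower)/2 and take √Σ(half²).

nominal=98.900 wc=[96.137,100.990] rss=0.923

Stack each dimension's contribution:
  +A: nom +39.600 → Σnom=39.600; wc +0.180/-0.365 → slack +0.180/-0.365; half-tol=0.272, Σhalf²=0.074256
  -B: nom -12.700 → Σnom=26.900; wc +0.428/-0.490 → slack +0.608/-0.855; half-tol=0.459, Σhalf²=0.284937
  +C: nom +15.800 → Σnom=42.700; wc +0.131/-0.438 → slack +0.739/-1.293; half-tol=0.284, Σhalf²=0.365877
  +D: nom +48.200 → Σnom=90.900; wc +0.191/-0.170 → slack +0.930/-1.463; half-tol=0.180, Σhalf²=0.398458
  +E: nom +28.000 → Σnom=118.900; wc +0.350/-0.490 → slack +1.280/-1.953; half-tol=0.420, Σhalf²=0.574858
  +F: nom +21.500 → Σnom=140.400; wc +0.410/-0.410 → slack +1.690/-2.363; half-tol=0.410, Σhalf²=0.742958
  -G: nom -31.400 → Σnom=109.000; wc +0.080/-0.080 → slack +1.770/-2.443; half-tol=0.080, Σhalf²=0.749358
  -H: nom -10.100 → Σnom=98.900; wc +0.320/-0.320 → slack +2.090/-2.763; half-tol=0.320, Σhalf²=0.851758
Nominal = 98.900. Worst-case = [98.900 - 2.763, 98.900 + 2.090] = [96.137, 100.990]. RSS = √0.851758 = 0.923.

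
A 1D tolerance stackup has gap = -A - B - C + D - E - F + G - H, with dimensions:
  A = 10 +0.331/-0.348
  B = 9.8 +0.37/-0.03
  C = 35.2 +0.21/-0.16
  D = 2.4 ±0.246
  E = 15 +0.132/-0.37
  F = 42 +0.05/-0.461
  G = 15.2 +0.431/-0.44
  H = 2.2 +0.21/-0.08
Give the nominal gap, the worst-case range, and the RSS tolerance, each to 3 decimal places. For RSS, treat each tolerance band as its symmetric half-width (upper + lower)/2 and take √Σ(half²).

nominal=-96.600 wc=[-98.589,-94.474] rss=0.767

Stack each dimension's contribution:
  -A: nom -10.000 → Σnom=-10.000; wc +0.348/-0.331 → slack +0.348/-0.331; half-tol=0.340, Σhalf²=0.115260
  -B: nom -9.800 → Σnom=-19.800; wc +0.030/-0.370 → slack +0.378/-0.701; half-tol=0.200, Σhalf²=0.155260
  -C: nom -35.200 → Σnom=-55.000; wc +0.160/-0.210 → slack +0.538/-0.911; half-tol=0.185, Σhalf²=0.189485
  +D: nom +2.400 → Σnom=-52.600; wc +0.246/-0.246 → slack +0.784/-1.157; half-tol=0.246, Σhalf²=0.250001
  -E: nom -15.000 → Σnom=-67.600; wc +0.370/-0.132 → slack +1.154/-1.289; half-tol=0.251, Σhalf²=0.313002
  -F: nom -42.000 → Σnom=-109.600; wc +0.461/-0.050 → slack +1.615/-1.339; half-tol=0.256, Σhalf²=0.378283
  +G: nom +15.200 → Σnom=-94.400; wc +0.431/-0.440 → slack +2.046/-1.779; half-tol=0.435, Σhalf²=0.567943
  -H: nom -2.200 → Σnom=-96.600; wc +0.080/-0.210 → slack +2.126/-1.989; half-tol=0.145, Σhalf²=0.588968
Nominal = -96.600. Worst-case = [-96.600 - 1.989, -96.600 + 2.126] = [-98.589, -94.474]. RSS = √0.588968 = 0.767.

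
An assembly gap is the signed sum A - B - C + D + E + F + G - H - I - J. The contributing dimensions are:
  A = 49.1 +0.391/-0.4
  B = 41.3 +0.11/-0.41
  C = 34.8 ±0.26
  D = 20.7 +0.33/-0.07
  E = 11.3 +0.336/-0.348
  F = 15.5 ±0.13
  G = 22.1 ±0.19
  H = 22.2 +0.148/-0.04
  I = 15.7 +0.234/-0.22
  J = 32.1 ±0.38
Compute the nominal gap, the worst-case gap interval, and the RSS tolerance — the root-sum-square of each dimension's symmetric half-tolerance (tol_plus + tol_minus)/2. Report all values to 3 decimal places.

Stack each dimension's contribution:
  +A: nom +49.100 → Σnom=49.100; wc +0.391/-0.400 → slack +0.391/-0.400; half-tol=0.396, Σhalf²=0.156420
  -B: nom -41.300 → Σnom=7.800; wc +0.410/-0.110 → slack +0.801/-0.510; half-tol=0.260, Σhalf²=0.224020
  -C: nom -34.800 → Σnom=-27.000; wc +0.260/-0.260 → slack +1.061/-0.770; half-tol=0.260, Σhalf²=0.291620
  +D: nom +20.700 → Σnom=-6.300; wc +0.330/-0.070 → slack +1.391/-0.840; half-tol=0.200, Σhalf²=0.331620
  +E: nom +11.300 → Σnom=5.000; wc +0.336/-0.348 → slack +1.727/-1.188; half-tol=0.342, Σhalf²=0.448584
  +F: nom +15.500 → Σnom=20.500; wc +0.130/-0.130 → slack +1.857/-1.318; half-tol=0.130, Σhalf²=0.465484
  +G: nom +22.100 → Σnom=42.600; wc +0.190/-0.190 → slack +2.047/-1.508; half-tol=0.190, Σhalf²=0.501584
  -H: nom -22.200 → Σnom=20.400; wc +0.040/-0.148 → slack +2.087/-1.656; half-tol=0.094, Σhalf²=0.510420
  -I: nom -15.700 → Σnom=4.700; wc +0.220/-0.234 → slack +2.307/-1.890; half-tol=0.227, Σhalf²=0.561949
  -J: nom -32.100 → Σnom=-27.400; wc +0.380/-0.380 → slack +2.687/-2.270; half-tol=0.380, Σhalf²=0.706349
Nominal = -27.400. Worst-case = [-27.400 - 2.270, -27.400 + 2.687] = [-29.670, -24.713]. RSS = √0.706349 = 0.840.

nominal=-27.400 wc=[-29.670,-24.713] rss=0.840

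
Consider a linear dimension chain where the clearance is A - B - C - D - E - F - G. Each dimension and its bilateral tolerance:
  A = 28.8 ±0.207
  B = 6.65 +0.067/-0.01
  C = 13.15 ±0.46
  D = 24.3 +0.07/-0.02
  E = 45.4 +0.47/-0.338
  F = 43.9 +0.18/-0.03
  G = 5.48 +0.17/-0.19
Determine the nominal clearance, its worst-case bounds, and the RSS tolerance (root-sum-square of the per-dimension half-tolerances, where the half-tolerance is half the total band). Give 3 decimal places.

Stack each dimension's contribution:
  +A: nom +28.800 → Σnom=28.800; wc +0.207/-0.207 → slack +0.207/-0.207; half-tol=0.207, Σhalf²=0.042849
  -B: nom -6.650 → Σnom=22.150; wc +0.010/-0.067 → slack +0.217/-0.274; half-tol=0.038, Σhalf²=0.044331
  -C: nom -13.150 → Σnom=9.000; wc +0.460/-0.460 → slack +0.677/-0.734; half-tol=0.460, Σhalf²=0.255931
  -D: nom -24.300 → Σnom=-15.300; wc +0.020/-0.070 → slack +0.697/-0.804; half-tol=0.045, Σhalf²=0.257956
  -E: nom -45.400 → Σnom=-60.700; wc +0.338/-0.470 → slack +1.035/-1.274; half-tol=0.404, Σhalf²=0.421172
  -F: nom -43.900 → Σnom=-104.600; wc +0.030/-0.180 → slack +1.065/-1.454; half-tol=0.105, Σhalf²=0.432197
  -G: nom -5.480 → Σnom=-110.080; wc +0.190/-0.170 → slack +1.255/-1.624; half-tol=0.180, Σhalf²=0.464597
Nominal = -110.080. Worst-case = [-110.080 - 1.624, -110.080 + 1.255] = [-111.704, -108.825]. RSS = √0.464597 = 0.682.

nominal=-110.080 wc=[-111.704,-108.825] rss=0.682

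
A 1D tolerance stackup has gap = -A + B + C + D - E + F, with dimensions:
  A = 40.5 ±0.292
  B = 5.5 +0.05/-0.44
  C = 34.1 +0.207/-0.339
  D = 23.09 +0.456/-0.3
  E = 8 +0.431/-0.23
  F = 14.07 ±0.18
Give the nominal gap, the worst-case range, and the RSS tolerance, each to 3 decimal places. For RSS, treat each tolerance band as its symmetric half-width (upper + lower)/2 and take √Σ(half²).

Stack each dimension's contribution:
  -A: nom -40.500 → Σnom=-40.500; wc +0.292/-0.292 → slack +0.292/-0.292; half-tol=0.292, Σhalf²=0.085264
  +B: nom +5.500 → Σnom=-35.000; wc +0.050/-0.440 → slack +0.342/-0.732; half-tol=0.245, Σhalf²=0.145289
  +C: nom +34.100 → Σnom=-0.900; wc +0.207/-0.339 → slack +0.549/-1.071; half-tol=0.273, Σhalf²=0.219818
  +D: nom +23.090 → Σnom=22.190; wc +0.456/-0.300 → slack +1.005/-1.371; half-tol=0.378, Σhalf²=0.362702
  -E: nom -8.000 → Σnom=14.190; wc +0.230/-0.431 → slack +1.235/-1.802; half-tol=0.331, Σhalf²=0.471932
  +F: nom +14.070 → Σnom=28.260; wc +0.180/-0.180 → slack +1.415/-1.982; half-tol=0.180, Σhalf²=0.504332
Nominal = 28.260. Worst-case = [28.260 - 1.982, 28.260 + 1.415] = [26.278, 29.675]. RSS = √0.504332 = 0.710.

nominal=28.260 wc=[26.278,29.675] rss=0.710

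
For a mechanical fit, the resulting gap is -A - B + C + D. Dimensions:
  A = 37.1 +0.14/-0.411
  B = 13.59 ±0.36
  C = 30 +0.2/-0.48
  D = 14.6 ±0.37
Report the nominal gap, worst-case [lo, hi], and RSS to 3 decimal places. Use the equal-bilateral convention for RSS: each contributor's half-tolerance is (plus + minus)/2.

Stack each dimension's contribution:
  -A: nom -37.100 → Σnom=-37.100; wc +0.411/-0.140 → slack +0.411/-0.140; half-tol=0.275, Σhalf²=0.075900
  -B: nom -13.590 → Σnom=-50.690; wc +0.360/-0.360 → slack +0.771/-0.500; half-tol=0.360, Σhalf²=0.205500
  +C: nom +30.000 → Σnom=-20.690; wc +0.200/-0.480 → slack +0.971/-0.980; half-tol=0.340, Σhalf²=0.321100
  +D: nom +14.600 → Σnom=-6.090; wc +0.370/-0.370 → slack +1.341/-1.350; half-tol=0.370, Σhalf²=0.458000
Nominal = -6.090. Worst-case = [-6.090 - 1.350, -6.090 + 1.341] = [-7.440, -4.749]. RSS = √0.458000 = 0.677.

nominal=-6.090 wc=[-7.440,-4.749] rss=0.677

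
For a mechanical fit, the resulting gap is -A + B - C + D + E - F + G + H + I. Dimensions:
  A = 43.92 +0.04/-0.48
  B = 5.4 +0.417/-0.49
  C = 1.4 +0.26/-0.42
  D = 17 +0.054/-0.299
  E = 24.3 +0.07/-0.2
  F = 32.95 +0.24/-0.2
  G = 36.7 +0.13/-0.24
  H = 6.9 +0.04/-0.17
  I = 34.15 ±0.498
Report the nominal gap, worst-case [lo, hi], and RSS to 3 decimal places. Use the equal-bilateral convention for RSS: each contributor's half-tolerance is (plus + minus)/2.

Stack each dimension's contribution:
  -A: nom -43.920 → Σnom=-43.920; wc +0.480/-0.040 → slack +0.480/-0.040; half-tol=0.260, Σhalf²=0.067600
  +B: nom +5.400 → Σnom=-38.520; wc +0.417/-0.490 → slack +0.897/-0.530; half-tol=0.454, Σhalf²=0.273262
  -C: nom -1.400 → Σnom=-39.920; wc +0.420/-0.260 → slack +1.317/-0.790; half-tol=0.340, Σhalf²=0.388862
  +D: nom +17.000 → Σnom=-22.920; wc +0.054/-0.299 → slack +1.371/-1.089; half-tol=0.176, Σhalf²=0.420015
  +E: nom +24.300 → Σnom=1.380; wc +0.070/-0.200 → slack +1.441/-1.289; half-tol=0.135, Σhalf²=0.438240
  -F: nom -32.950 → Σnom=-31.570; wc +0.200/-0.240 → slack +1.641/-1.529; half-tol=0.220, Σhalf²=0.486640
  +G: nom +36.700 → Σnom=5.130; wc +0.130/-0.240 → slack +1.771/-1.769; half-tol=0.185, Σhalf²=0.520864
  +H: nom +6.900 → Σnom=12.030; wc +0.040/-0.170 → slack +1.811/-1.939; half-tol=0.105, Σhalf²=0.531889
  +I: nom +34.150 → Σnom=46.180; wc +0.498/-0.498 → slack +2.309/-2.437; half-tol=0.498, Σhalf²=0.779893
Nominal = 46.180. Worst-case = [46.180 - 2.437, 46.180 + 2.309] = [43.743, 48.489]. RSS = √0.779893 = 0.883.

nominal=46.180 wc=[43.743,48.489] rss=0.883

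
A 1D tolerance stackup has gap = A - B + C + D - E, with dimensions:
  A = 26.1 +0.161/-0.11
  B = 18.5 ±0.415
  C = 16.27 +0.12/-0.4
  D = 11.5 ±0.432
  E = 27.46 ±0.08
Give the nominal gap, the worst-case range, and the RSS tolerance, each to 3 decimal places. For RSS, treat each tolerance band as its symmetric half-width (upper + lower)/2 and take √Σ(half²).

Stack each dimension's contribution:
  +A: nom +26.100 → Σnom=26.100; wc +0.161/-0.110 → slack +0.161/-0.110; half-tol=0.136, Σhalf²=0.018360
  -B: nom -18.500 → Σnom=7.600; wc +0.415/-0.415 → slack +0.576/-0.525; half-tol=0.415, Σhalf²=0.190585
  +C: nom +16.270 → Σnom=23.870; wc +0.120/-0.400 → slack +0.696/-0.925; half-tol=0.260, Σhalf²=0.258185
  +D: nom +11.500 → Σnom=35.370; wc +0.432/-0.432 → slack +1.128/-1.357; half-tol=0.432, Σhalf²=0.444809
  -E: nom -27.460 → Σnom=7.910; wc +0.080/-0.080 → slack +1.208/-1.437; half-tol=0.080, Σhalf²=0.451209
Nominal = 7.910. Worst-case = [7.910 - 1.437, 7.910 + 1.208] = [6.473, 9.118]. RSS = √0.451209 = 0.672.

nominal=7.910 wc=[6.473,9.118] rss=0.672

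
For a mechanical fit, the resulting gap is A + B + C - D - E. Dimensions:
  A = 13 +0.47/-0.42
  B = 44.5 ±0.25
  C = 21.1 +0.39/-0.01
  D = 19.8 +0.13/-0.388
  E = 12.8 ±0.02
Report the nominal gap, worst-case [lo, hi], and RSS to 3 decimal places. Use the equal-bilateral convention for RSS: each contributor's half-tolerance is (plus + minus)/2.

nominal=46.000 wc=[45.170,47.518] rss=0.607

Stack each dimension's contribution:
  +A: nom +13.000 → Σnom=13.000; wc +0.470/-0.420 → slack +0.470/-0.420; half-tol=0.445, Σhalf²=0.198025
  +B: nom +44.500 → Σnom=57.500; wc +0.250/-0.250 → slack +0.720/-0.670; half-tol=0.250, Σhalf²=0.260525
  +C: nom +21.100 → Σnom=78.600; wc +0.390/-0.010 → slack +1.110/-0.680; half-tol=0.200, Σhalf²=0.300525
  -D: nom -19.800 → Σnom=58.800; wc +0.388/-0.130 → slack +1.498/-0.810; half-tol=0.259, Σhalf²=0.367606
  -E: nom -12.800 → Σnom=46.000; wc +0.020/-0.020 → slack +1.518/-0.830; half-tol=0.020, Σhalf²=0.368006
Nominal = 46.000. Worst-case = [46.000 - 0.830, 46.000 + 1.518] = [45.170, 47.518]. RSS = √0.368006 = 0.607.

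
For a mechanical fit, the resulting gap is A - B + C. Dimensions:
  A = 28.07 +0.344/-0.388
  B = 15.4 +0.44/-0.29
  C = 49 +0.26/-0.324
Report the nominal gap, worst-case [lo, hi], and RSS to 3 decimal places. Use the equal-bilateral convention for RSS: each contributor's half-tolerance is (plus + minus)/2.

Stack each dimension's contribution:
  +A: nom +28.070 → Σnom=28.070; wc +0.344/-0.388 → slack +0.344/-0.388; half-tol=0.366, Σhalf²=0.133956
  -B: nom -15.400 → Σnom=12.670; wc +0.290/-0.440 → slack +0.634/-0.828; half-tol=0.365, Σhalf²=0.267181
  +C: nom +49.000 → Σnom=61.670; wc +0.260/-0.324 → slack +0.894/-1.152; half-tol=0.292, Σhalf²=0.352445
Nominal = 61.670. Worst-case = [61.670 - 1.152, 61.670 + 0.894] = [60.518, 62.564]. RSS = √0.352445 = 0.594.

nominal=61.670 wc=[60.518,62.564] rss=0.594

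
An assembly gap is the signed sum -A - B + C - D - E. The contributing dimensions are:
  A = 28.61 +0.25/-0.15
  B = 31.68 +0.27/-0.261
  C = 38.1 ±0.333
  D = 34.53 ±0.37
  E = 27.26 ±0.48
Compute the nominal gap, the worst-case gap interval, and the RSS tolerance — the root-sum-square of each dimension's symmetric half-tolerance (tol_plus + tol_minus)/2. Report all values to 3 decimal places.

Stack each dimension's contribution:
  -A: nom -28.610 → Σnom=-28.610; wc +0.150/-0.250 → slack +0.150/-0.250; half-tol=0.200, Σhalf²=0.040000
  -B: nom -31.680 → Σnom=-60.290; wc +0.261/-0.270 → slack +0.411/-0.520; half-tol=0.266, Σhalf²=0.110490
  +C: nom +38.100 → Σnom=-22.190; wc +0.333/-0.333 → slack +0.744/-0.853; half-tol=0.333, Σhalf²=0.221379
  -D: nom -34.530 → Σnom=-56.720; wc +0.370/-0.370 → slack +1.114/-1.223; half-tol=0.370, Σhalf²=0.358279
  -E: nom -27.260 → Σnom=-83.980; wc +0.480/-0.480 → slack +1.594/-1.703; half-tol=0.480, Σhalf²=0.588679
Nominal = -83.980. Worst-case = [-83.980 - 1.703, -83.980 + 1.594] = [-85.683, -82.386]. RSS = √0.588679 = 0.767.

nominal=-83.980 wc=[-85.683,-82.386] rss=0.767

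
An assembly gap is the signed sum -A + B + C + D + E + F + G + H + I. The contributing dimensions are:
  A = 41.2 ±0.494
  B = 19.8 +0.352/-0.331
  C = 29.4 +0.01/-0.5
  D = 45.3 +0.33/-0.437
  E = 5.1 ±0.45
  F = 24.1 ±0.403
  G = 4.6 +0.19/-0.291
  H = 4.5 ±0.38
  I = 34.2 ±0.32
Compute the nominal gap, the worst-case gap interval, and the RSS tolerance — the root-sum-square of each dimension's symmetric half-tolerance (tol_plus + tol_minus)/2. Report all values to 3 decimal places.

nominal=125.800 wc=[122.194,128.729] rss=1.115

Stack each dimension's contribution:
  -A: nom -41.200 → Σnom=-41.200; wc +0.494/-0.494 → slack +0.494/-0.494; half-tol=0.494, Σhalf²=0.244036
  +B: nom +19.800 → Σnom=-21.400; wc +0.352/-0.331 → slack +0.846/-0.825; half-tol=0.342, Σhalf²=0.360658
  +C: nom +29.400 → Σnom=8.000; wc +0.010/-0.500 → slack +0.856/-1.325; half-tol=0.255, Σhalf²=0.425683
  +D: nom +45.300 → Σnom=53.300; wc +0.330/-0.437 → slack +1.186/-1.762; half-tol=0.384, Σhalf²=0.572755
  +E: nom +5.100 → Σnom=58.400; wc +0.450/-0.450 → slack +1.636/-2.212; half-tol=0.450, Σhalf²=0.775255
  +F: nom +24.100 → Σnom=82.500; wc +0.403/-0.403 → slack +2.039/-2.615; half-tol=0.403, Σhalf²=0.937665
  +G: nom +4.600 → Σnom=87.100; wc +0.190/-0.291 → slack +2.229/-2.906; half-tol=0.240, Σhalf²=0.995505
  +H: nom +4.500 → Σnom=91.600; wc +0.380/-0.380 → slack +2.609/-3.286; half-tol=0.380, Σhalf²=1.139905
  +I: nom +34.200 → Σnom=125.800; wc +0.320/-0.320 → slack +2.929/-3.606; half-tol=0.320, Σhalf²=1.242305
Nominal = 125.800. Worst-case = [125.800 - 3.606, 125.800 + 2.929] = [122.194, 128.729]. RSS = √1.242305 = 1.115.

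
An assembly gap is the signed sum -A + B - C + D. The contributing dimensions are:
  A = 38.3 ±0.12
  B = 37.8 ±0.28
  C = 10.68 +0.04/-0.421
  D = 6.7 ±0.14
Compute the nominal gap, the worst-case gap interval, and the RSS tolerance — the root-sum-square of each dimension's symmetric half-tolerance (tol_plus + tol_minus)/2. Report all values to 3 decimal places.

Stack each dimension's contribution:
  -A: nom -38.300 → Σnom=-38.300; wc +0.120/-0.120 → slack +0.120/-0.120; half-tol=0.120, Σhalf²=0.014400
  +B: nom +37.800 → Σnom=-0.500; wc +0.280/-0.280 → slack +0.400/-0.400; half-tol=0.280, Σhalf²=0.092800
  -C: nom -10.680 → Σnom=-11.180; wc +0.421/-0.040 → slack +0.821/-0.440; half-tol=0.230, Σhalf²=0.145930
  +D: nom +6.700 → Σnom=-4.480; wc +0.140/-0.140 → slack +0.961/-0.580; half-tol=0.140, Σhalf²=0.165530
Nominal = -4.480. Worst-case = [-4.480 - 0.580, -4.480 + 0.961] = [-5.060, -3.519]. RSS = √0.165530 = 0.407.

nominal=-4.480 wc=[-5.060,-3.519] rss=0.407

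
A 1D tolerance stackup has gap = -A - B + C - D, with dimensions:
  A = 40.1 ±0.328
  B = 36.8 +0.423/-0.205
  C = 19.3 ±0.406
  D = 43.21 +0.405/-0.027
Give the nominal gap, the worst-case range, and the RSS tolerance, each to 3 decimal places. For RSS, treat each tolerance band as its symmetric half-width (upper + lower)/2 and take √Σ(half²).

nominal=-100.810 wc=[-102.372,-99.844] rss=0.646

Stack each dimension's contribution:
  -A: nom -40.100 → Σnom=-40.100; wc +0.328/-0.328 → slack +0.328/-0.328; half-tol=0.328, Σhalf²=0.107584
  -B: nom -36.800 → Σnom=-76.900; wc +0.205/-0.423 → slack +0.533/-0.751; half-tol=0.314, Σhalf²=0.206180
  +C: nom +19.300 → Σnom=-57.600; wc +0.406/-0.406 → slack +0.939/-1.157; half-tol=0.406, Σhalf²=0.371016
  -D: nom -43.210 → Σnom=-100.810; wc +0.027/-0.405 → slack +0.966/-1.562; half-tol=0.216, Σhalf²=0.417672
Nominal = -100.810. Worst-case = [-100.810 - 1.562, -100.810 + 0.966] = [-102.372, -99.844]. RSS = √0.417672 = 0.646.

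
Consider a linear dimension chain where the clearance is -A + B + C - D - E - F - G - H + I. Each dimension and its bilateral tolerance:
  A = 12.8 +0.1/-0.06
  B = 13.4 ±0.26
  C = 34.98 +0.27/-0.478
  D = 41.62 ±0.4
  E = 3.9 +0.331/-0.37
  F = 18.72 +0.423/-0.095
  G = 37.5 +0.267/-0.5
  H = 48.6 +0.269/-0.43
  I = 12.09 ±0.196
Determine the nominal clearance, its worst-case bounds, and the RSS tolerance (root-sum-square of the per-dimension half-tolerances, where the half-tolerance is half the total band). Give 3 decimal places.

Stack each dimension's contribution:
  -A: nom -12.800 → Σnom=-12.800; wc +0.060/-0.100 → slack +0.060/-0.100; half-tol=0.080, Σhalf²=0.006400
  +B: nom +13.400 → Σnom=0.600; wc +0.260/-0.260 → slack +0.320/-0.360; half-tol=0.260, Σhalf²=0.074000
  +C: nom +34.980 → Σnom=35.580; wc +0.270/-0.478 → slack +0.590/-0.838; half-tol=0.374, Σhalf²=0.213876
  -D: nom -41.620 → Σnom=-6.040; wc +0.400/-0.400 → slack +0.990/-1.238; half-tol=0.400, Σhalf²=0.373876
  -E: nom -3.900 → Σnom=-9.940; wc +0.370/-0.331 → slack +1.360/-1.569; half-tol=0.351, Σhalf²=0.496726
  -F: nom -18.720 → Σnom=-28.660; wc +0.095/-0.423 → slack +1.455/-1.992; half-tol=0.259, Σhalf²=0.563807
  -G: nom -37.500 → Σnom=-66.160; wc +0.500/-0.267 → slack +1.955/-2.259; half-tol=0.384, Σhalf²=0.710879
  -H: nom -48.600 → Σnom=-114.760; wc +0.430/-0.269 → slack +2.385/-2.528; half-tol=0.350, Σhalf²=0.833030
  +I: nom +12.090 → Σnom=-102.670; wc +0.196/-0.196 → slack +2.581/-2.724; half-tol=0.196, Σhalf²=0.871446
Nominal = -102.670. Worst-case = [-102.670 - 2.724, -102.670 + 2.581] = [-105.394, -100.089]. RSS = √0.871446 = 0.934.

nominal=-102.670 wc=[-105.394,-100.089] rss=0.934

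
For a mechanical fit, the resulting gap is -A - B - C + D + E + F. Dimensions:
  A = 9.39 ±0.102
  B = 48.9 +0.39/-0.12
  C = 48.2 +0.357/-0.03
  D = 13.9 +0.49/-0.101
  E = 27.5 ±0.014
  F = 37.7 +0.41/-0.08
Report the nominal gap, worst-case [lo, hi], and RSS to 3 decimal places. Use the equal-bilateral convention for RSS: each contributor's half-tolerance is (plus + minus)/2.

nominal=-27.390 wc=[-28.434,-26.224] rss=0.510

Stack each dimension's contribution:
  -A: nom -9.390 → Σnom=-9.390; wc +0.102/-0.102 → slack +0.102/-0.102; half-tol=0.102, Σhalf²=0.010404
  -B: nom -48.900 → Σnom=-58.290; wc +0.120/-0.390 → slack +0.222/-0.492; half-tol=0.255, Σhalf²=0.075429
  -C: nom -48.200 → Σnom=-106.490; wc +0.030/-0.357 → slack +0.252/-0.849; half-tol=0.194, Σhalf²=0.112871
  +D: nom +13.900 → Σnom=-92.590; wc +0.490/-0.101 → slack +0.742/-0.950; half-tol=0.295, Σhalf²=0.200191
  +E: nom +27.500 → Σnom=-65.090; wc +0.014/-0.014 → slack +0.756/-0.964; half-tol=0.014, Σhalf²=0.200387
  +F: nom +37.700 → Σnom=-27.390; wc +0.410/-0.080 → slack +1.166/-1.044; half-tol=0.245, Σhalf²=0.260412
Nominal = -27.390. Worst-case = [-27.390 - 1.044, -27.390 + 1.166] = [-28.434, -26.224]. RSS = √0.260412 = 0.510.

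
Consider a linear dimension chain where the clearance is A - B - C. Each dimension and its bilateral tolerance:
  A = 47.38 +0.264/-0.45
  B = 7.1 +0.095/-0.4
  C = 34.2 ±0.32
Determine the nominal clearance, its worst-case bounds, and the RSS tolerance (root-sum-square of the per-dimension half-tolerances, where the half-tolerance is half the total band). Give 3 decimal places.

nominal=6.080 wc=[5.215,7.064] rss=0.540

Stack each dimension's contribution:
  +A: nom +47.380 → Σnom=47.380; wc +0.264/-0.450 → slack +0.264/-0.450; half-tol=0.357, Σhalf²=0.127449
  -B: nom -7.100 → Σnom=40.280; wc +0.400/-0.095 → slack +0.664/-0.545; half-tol=0.247, Σhalf²=0.188705
  -C: nom -34.200 → Σnom=6.080; wc +0.320/-0.320 → slack +0.984/-0.865; half-tol=0.320, Σhalf²=0.291105
Nominal = 6.080. Worst-case = [6.080 - 0.865, 6.080 + 0.984] = [5.215, 7.064]. RSS = √0.291105 = 0.540.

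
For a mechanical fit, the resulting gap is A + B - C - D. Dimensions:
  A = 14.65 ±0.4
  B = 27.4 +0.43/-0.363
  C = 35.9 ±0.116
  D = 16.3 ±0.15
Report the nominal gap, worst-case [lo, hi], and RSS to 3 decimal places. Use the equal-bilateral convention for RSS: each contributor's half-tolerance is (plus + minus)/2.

nominal=-10.150 wc=[-11.179,-9.054] rss=0.594

Stack each dimension's contribution:
  +A: nom +14.650 → Σnom=14.650; wc +0.400/-0.400 → slack +0.400/-0.400; half-tol=0.400, Σhalf²=0.160000
  +B: nom +27.400 → Σnom=42.050; wc +0.430/-0.363 → slack +0.830/-0.763; half-tol=0.396, Σhalf²=0.317212
  -C: nom -35.900 → Σnom=6.150; wc +0.116/-0.116 → slack +0.946/-0.879; half-tol=0.116, Σhalf²=0.330668
  -D: nom -16.300 → Σnom=-10.150; wc +0.150/-0.150 → slack +1.096/-1.029; half-tol=0.150, Σhalf²=0.353168
Nominal = -10.150. Worst-case = [-10.150 - 1.029, -10.150 + 1.096] = [-11.179, -9.054]. RSS = √0.353168 = 0.594.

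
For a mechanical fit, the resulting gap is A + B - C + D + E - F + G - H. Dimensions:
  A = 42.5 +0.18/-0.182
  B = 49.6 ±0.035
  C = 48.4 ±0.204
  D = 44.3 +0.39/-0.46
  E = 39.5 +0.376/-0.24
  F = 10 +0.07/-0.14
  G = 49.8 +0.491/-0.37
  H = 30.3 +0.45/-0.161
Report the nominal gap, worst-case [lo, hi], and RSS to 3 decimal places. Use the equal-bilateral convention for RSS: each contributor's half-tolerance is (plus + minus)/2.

Stack each dimension's contribution:
  +A: nom +42.500 → Σnom=42.500; wc +0.180/-0.182 → slack +0.180/-0.182; half-tol=0.181, Σhalf²=0.032761
  +B: nom +49.600 → Σnom=92.100; wc +0.035/-0.035 → slack +0.215/-0.217; half-tol=0.035, Σhalf²=0.033986
  -C: nom -48.400 → Σnom=43.700; wc +0.204/-0.204 → slack +0.419/-0.421; half-tol=0.204, Σhalf²=0.075602
  +D: nom +44.300 → Σnom=88.000; wc +0.390/-0.460 → slack +0.809/-0.881; half-tol=0.425, Σhalf²=0.256227
  +E: nom +39.500 → Σnom=127.500; wc +0.376/-0.240 → slack +1.185/-1.121; half-tol=0.308, Σhalf²=0.351091
  -F: nom -10.000 → Σnom=117.500; wc +0.140/-0.070 → slack +1.325/-1.191; half-tol=0.105, Σhalf²=0.362116
  +G: nom +49.800 → Σnom=167.300; wc +0.491/-0.370 → slack +1.816/-1.561; half-tol=0.430, Σhalf²=0.547446
  -H: nom -30.300 → Σnom=137.000; wc +0.161/-0.450 → slack +1.977/-2.011; half-tol=0.305, Σhalf²=0.640776
Nominal = 137.000. Worst-case = [137.000 - 2.011, 137.000 + 1.977] = [134.989, 138.977]. RSS = √0.640776 = 0.800.

nominal=137.000 wc=[134.989,138.977] rss=0.800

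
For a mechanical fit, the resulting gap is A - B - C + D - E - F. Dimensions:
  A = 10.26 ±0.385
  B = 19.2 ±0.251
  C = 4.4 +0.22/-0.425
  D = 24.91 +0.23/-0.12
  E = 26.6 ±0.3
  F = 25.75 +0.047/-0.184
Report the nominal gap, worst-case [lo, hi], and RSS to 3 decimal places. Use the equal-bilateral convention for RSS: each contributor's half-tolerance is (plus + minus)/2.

Stack each dimension's contribution:
  +A: nom +10.260 → Σnom=10.260; wc +0.385/-0.385 → slack +0.385/-0.385; half-tol=0.385, Σhalf²=0.148225
  -B: nom -19.200 → Σnom=-8.940; wc +0.251/-0.251 → slack +0.636/-0.636; half-tol=0.251, Σhalf²=0.211226
  -C: nom -4.400 → Σnom=-13.340; wc +0.425/-0.220 → slack +1.061/-0.856; half-tol=0.323, Σhalf²=0.315232
  +D: nom +24.910 → Σnom=11.570; wc +0.230/-0.120 → slack +1.291/-0.976; half-tol=0.175, Σhalf²=0.345857
  -E: nom -26.600 → Σnom=-15.030; wc +0.300/-0.300 → slack +1.591/-1.276; half-tol=0.300, Σhalf²=0.435857
  -F: nom -25.750 → Σnom=-40.780; wc +0.184/-0.047 → slack +1.775/-1.323; half-tol=0.115, Σhalf²=0.449197
Nominal = -40.780. Worst-case = [-40.780 - 1.323, -40.780 + 1.775] = [-42.103, -39.005]. RSS = √0.449197 = 0.670.

nominal=-40.780 wc=[-42.103,-39.005] rss=0.670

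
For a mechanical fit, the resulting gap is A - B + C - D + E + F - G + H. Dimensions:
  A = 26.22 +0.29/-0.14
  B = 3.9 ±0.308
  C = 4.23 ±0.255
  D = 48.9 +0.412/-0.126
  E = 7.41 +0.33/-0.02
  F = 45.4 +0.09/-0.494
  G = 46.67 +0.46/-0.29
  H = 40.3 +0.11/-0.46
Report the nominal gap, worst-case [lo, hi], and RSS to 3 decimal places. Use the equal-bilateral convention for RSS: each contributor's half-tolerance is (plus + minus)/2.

nominal=24.090 wc=[21.541,25.889] rss=0.785

Stack each dimension's contribution:
  +A: nom +26.220 → Σnom=26.220; wc +0.290/-0.140 → slack +0.290/-0.140; half-tol=0.215, Σhalf²=0.046225
  -B: nom -3.900 → Σnom=22.320; wc +0.308/-0.308 → slack +0.598/-0.448; half-tol=0.308, Σhalf²=0.141089
  +C: nom +4.230 → Σnom=26.550; wc +0.255/-0.255 → slack +0.853/-0.703; half-tol=0.255, Σhalf²=0.206114
  -D: nom -48.900 → Σnom=-22.350; wc +0.126/-0.412 → slack +0.979/-1.115; half-tol=0.269, Σhalf²=0.278475
  +E: nom +7.410 → Σnom=-14.940; wc +0.330/-0.020 → slack +1.309/-1.135; half-tol=0.175, Σhalf²=0.309100
  +F: nom +45.400 → Σnom=30.460; wc +0.090/-0.494 → slack +1.399/-1.629; half-tol=0.292, Σhalf²=0.394364
  -G: nom -46.670 → Σnom=-16.210; wc +0.290/-0.460 → slack +1.689/-2.089; half-tol=0.375, Σhalf²=0.534989
  +H: nom +40.300 → Σnom=24.090; wc +0.110/-0.460 → slack +1.799/-2.549; half-tol=0.285, Σhalf²=0.616214
Nominal = 24.090. Worst-case = [24.090 - 2.549, 24.090 + 1.799] = [21.541, 25.889]. RSS = √0.616214 = 0.785.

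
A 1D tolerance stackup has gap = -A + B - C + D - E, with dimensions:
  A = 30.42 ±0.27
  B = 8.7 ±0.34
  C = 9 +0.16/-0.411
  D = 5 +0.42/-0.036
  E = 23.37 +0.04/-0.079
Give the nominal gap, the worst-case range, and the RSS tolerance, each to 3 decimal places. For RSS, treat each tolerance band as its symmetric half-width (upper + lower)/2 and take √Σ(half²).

nominal=-49.090 wc=[-49.936,-47.570] rss=0.571

Stack each dimension's contribution:
  -A: nom -30.420 → Σnom=-30.420; wc +0.270/-0.270 → slack +0.270/-0.270; half-tol=0.270, Σhalf²=0.072900
  +B: nom +8.700 → Σnom=-21.720; wc +0.340/-0.340 → slack +0.610/-0.610; half-tol=0.340, Σhalf²=0.188500
  -C: nom -9.000 → Σnom=-30.720; wc +0.411/-0.160 → slack +1.021/-0.770; half-tol=0.285, Σhalf²=0.270010
  +D: nom +5.000 → Σnom=-25.720; wc +0.420/-0.036 → slack +1.441/-0.806; half-tol=0.228, Σhalf²=0.321994
  -E: nom -23.370 → Σnom=-49.090; wc +0.079/-0.040 → slack +1.520/-0.846; half-tol=0.059, Σhalf²=0.325535
Nominal = -49.090. Worst-case = [-49.090 - 0.846, -49.090 + 1.520] = [-49.936, -47.570]. RSS = √0.325535 = 0.571.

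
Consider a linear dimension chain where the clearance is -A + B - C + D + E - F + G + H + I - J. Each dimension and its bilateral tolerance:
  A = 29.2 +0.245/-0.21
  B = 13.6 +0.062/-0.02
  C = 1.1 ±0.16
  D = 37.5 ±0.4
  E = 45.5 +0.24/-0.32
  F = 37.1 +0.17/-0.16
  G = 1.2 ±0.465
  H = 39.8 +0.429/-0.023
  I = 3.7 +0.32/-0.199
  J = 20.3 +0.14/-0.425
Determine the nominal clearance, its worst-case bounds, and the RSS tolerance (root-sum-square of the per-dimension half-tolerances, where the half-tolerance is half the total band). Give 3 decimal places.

nominal=53.600 wc=[51.458,56.471] rss=0.871

Stack each dimension's contribution:
  -A: nom -29.200 → Σnom=-29.200; wc +0.210/-0.245 → slack +0.210/-0.245; half-tol=0.227, Σhalf²=0.051756
  +B: nom +13.600 → Σnom=-15.600; wc +0.062/-0.020 → slack +0.272/-0.265; half-tol=0.041, Σhalf²=0.053437
  -C: nom -1.100 → Σnom=-16.700; wc +0.160/-0.160 → slack +0.432/-0.425; half-tol=0.160, Σhalf²=0.079037
  +D: nom +37.500 → Σnom=20.800; wc +0.400/-0.400 → slack +0.832/-0.825; half-tol=0.400, Σhalf²=0.239037
  +E: nom +45.500 → Σnom=66.300; wc +0.240/-0.320 → slack +1.072/-1.145; half-tol=0.280, Σhalf²=0.317437
  -F: nom -37.100 → Σnom=29.200; wc +0.160/-0.170 → slack +1.232/-1.315; half-tol=0.165, Σhalf²=0.344662
  +G: nom +1.200 → Σnom=30.400; wc +0.465/-0.465 → slack +1.697/-1.780; half-tol=0.465, Σhalf²=0.560887
  +H: nom +39.800 → Σnom=70.200; wc +0.429/-0.023 → slack +2.126/-1.803; half-tol=0.226, Σhalf²=0.611963
  +I: nom +3.700 → Σnom=73.900; wc +0.320/-0.199 → slack +2.446/-2.002; half-tol=0.260, Σhalf²=0.679304
  -J: nom -20.300 → Σnom=53.600; wc +0.425/-0.140 → slack +2.871/-2.142; half-tol=0.282, Σhalf²=0.759110
Nominal = 53.600. Worst-case = [53.600 - 2.142, 53.600 + 2.871] = [51.458, 56.471]. RSS = √0.759110 = 0.871.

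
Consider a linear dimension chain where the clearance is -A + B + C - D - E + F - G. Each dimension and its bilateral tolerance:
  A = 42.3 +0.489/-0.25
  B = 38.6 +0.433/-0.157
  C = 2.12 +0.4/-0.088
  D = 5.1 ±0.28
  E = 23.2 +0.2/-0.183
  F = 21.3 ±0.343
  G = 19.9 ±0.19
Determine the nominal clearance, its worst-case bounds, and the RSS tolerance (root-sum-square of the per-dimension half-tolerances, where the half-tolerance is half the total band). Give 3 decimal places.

Stack each dimension's contribution:
  -A: nom -42.300 → Σnom=-42.300; wc +0.250/-0.489 → slack +0.250/-0.489; half-tol=0.369, Σhalf²=0.136530
  +B: nom +38.600 → Σnom=-3.700; wc +0.433/-0.157 → slack +0.683/-0.646; half-tol=0.295, Σhalf²=0.223555
  +C: nom +2.120 → Σnom=-1.580; wc +0.400/-0.088 → slack +1.083/-0.734; half-tol=0.244, Σhalf²=0.283091
  -D: nom -5.100 → Σnom=-6.680; wc +0.280/-0.280 → slack +1.363/-1.014; half-tol=0.280, Σhalf²=0.361491
  -E: nom -23.200 → Σnom=-29.880; wc +0.183/-0.200 → slack +1.546/-1.214; half-tol=0.192, Σhalf²=0.398164
  +F: nom +21.300 → Σnom=-8.580; wc +0.343/-0.343 → slack +1.889/-1.557; half-tol=0.343, Σhalf²=0.515813
  -G: nom -19.900 → Σnom=-28.480; wc +0.190/-0.190 → slack +2.079/-1.747; half-tol=0.190, Σhalf²=0.551913
Nominal = -28.480. Worst-case = [-28.480 - 1.747, -28.480 + 2.079] = [-30.227, -26.401]. RSS = √0.551913 = 0.743.

nominal=-28.480 wc=[-30.227,-26.401] rss=0.743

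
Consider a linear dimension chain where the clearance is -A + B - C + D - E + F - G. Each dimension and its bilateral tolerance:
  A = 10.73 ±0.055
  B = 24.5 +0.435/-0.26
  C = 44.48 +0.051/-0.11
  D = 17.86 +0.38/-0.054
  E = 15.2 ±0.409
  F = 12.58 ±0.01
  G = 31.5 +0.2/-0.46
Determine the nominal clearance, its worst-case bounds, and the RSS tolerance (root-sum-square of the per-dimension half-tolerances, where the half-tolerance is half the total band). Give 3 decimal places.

nominal=-46.970 wc=[-48.009,-45.111] rss=0.674

Stack each dimension's contribution:
  -A: nom -10.730 → Σnom=-10.730; wc +0.055/-0.055 → slack +0.055/-0.055; half-tol=0.055, Σhalf²=0.003025
  +B: nom +24.500 → Σnom=13.770; wc +0.435/-0.260 → slack +0.490/-0.315; half-tol=0.348, Σhalf²=0.123781
  -C: nom -44.480 → Σnom=-30.710; wc +0.110/-0.051 → slack +0.600/-0.366; half-tol=0.081, Σhalf²=0.130262
  +D: nom +17.860 → Σnom=-12.850; wc +0.380/-0.054 → slack +0.980/-0.420; half-tol=0.217, Σhalf²=0.177351
  -E: nom -15.200 → Σnom=-28.050; wc +0.409/-0.409 → slack +1.389/-0.829; half-tol=0.409, Σhalf²=0.344631
  +F: nom +12.580 → Σnom=-15.470; wc +0.010/-0.010 → slack +1.399/-0.839; half-tol=0.010, Σhalf²=0.344731
  -G: nom -31.500 → Σnom=-46.970; wc +0.460/-0.200 → slack +1.859/-1.039; half-tol=0.330, Σhalf²=0.453631
Nominal = -46.970. Worst-case = [-46.970 - 1.039, -46.970 + 1.859] = [-48.009, -45.111]. RSS = √0.453631 = 0.674.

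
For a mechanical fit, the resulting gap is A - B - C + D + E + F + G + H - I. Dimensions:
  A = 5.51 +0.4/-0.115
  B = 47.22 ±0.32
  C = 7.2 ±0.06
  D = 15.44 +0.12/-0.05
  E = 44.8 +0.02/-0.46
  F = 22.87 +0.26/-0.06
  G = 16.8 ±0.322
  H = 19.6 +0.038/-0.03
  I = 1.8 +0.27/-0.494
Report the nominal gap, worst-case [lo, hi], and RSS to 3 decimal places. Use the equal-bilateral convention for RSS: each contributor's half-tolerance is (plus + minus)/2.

Stack each dimension's contribution:
  +A: nom +5.510 → Σnom=5.510; wc +0.400/-0.115 → slack +0.400/-0.115; half-tol=0.258, Σhalf²=0.066306
  -B: nom -47.220 → Σnom=-41.710; wc +0.320/-0.320 → slack +0.720/-0.435; half-tol=0.320, Σhalf²=0.168706
  -C: nom -7.200 → Σnom=-48.910; wc +0.060/-0.060 → slack +0.780/-0.495; half-tol=0.060, Σhalf²=0.172306
  +D: nom +15.440 → Σnom=-33.470; wc +0.120/-0.050 → slack +0.900/-0.545; half-tol=0.085, Σhalf²=0.179531
  +E: nom +44.800 → Σnom=11.330; wc +0.020/-0.460 → slack +0.920/-1.005; half-tol=0.240, Σhalf²=0.237131
  +F: nom +22.870 → Σnom=34.200; wc +0.260/-0.060 → slack +1.180/-1.065; half-tol=0.160, Σhalf²=0.262731
  +G: nom +16.800 → Σnom=51.000; wc +0.322/-0.322 → slack +1.502/-1.387; half-tol=0.322, Σhalf²=0.366415
  +H: nom +19.600 → Σnom=70.600; wc +0.038/-0.030 → slack +1.540/-1.417; half-tol=0.034, Σhalf²=0.367571
  -I: nom -1.800 → Σnom=68.800; wc +0.494/-0.270 → slack +2.034/-1.687; half-tol=0.382, Σhalf²=0.513495
Nominal = 68.800. Worst-case = [68.800 - 1.687, 68.800 + 2.034] = [67.113, 70.834]. RSS = √0.513495 = 0.717.

nominal=68.800 wc=[67.113,70.834] rss=0.717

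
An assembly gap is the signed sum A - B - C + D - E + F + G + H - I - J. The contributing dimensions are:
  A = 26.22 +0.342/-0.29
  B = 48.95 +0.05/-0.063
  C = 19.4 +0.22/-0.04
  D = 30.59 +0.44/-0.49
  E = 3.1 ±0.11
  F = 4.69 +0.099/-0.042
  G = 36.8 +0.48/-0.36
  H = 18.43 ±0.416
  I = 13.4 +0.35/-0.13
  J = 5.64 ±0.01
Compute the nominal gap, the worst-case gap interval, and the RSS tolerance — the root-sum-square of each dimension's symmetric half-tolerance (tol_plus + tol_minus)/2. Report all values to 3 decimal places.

nominal=26.240 wc=[23.902,28.370] rss=0.872

Stack each dimension's contribution:
  +A: nom +26.220 → Σnom=26.220; wc +0.342/-0.290 → slack +0.342/-0.290; half-tol=0.316, Σhalf²=0.099856
  -B: nom -48.950 → Σnom=-22.730; wc +0.063/-0.050 → slack +0.405/-0.340; half-tol=0.057, Σhalf²=0.103048
  -C: nom -19.400 → Σnom=-42.130; wc +0.040/-0.220 → slack +0.445/-0.560; half-tol=0.130, Σhalf²=0.119948
  +D: nom +30.590 → Σnom=-11.540; wc +0.440/-0.490 → slack +0.885/-1.050; half-tol=0.465, Σhalf²=0.336173
  -E: nom -3.100 → Σnom=-14.640; wc +0.110/-0.110 → slack +0.995/-1.160; half-tol=0.110, Σhalf²=0.348273
  +F: nom +4.690 → Σnom=-9.950; wc +0.099/-0.042 → slack +1.094/-1.202; half-tol=0.071, Σhalf²=0.353243
  +G: nom +36.800 → Σnom=26.850; wc +0.480/-0.360 → slack +1.574/-1.562; half-tol=0.420, Σhalf²=0.529643
  +H: nom +18.430 → Σnom=45.280; wc +0.416/-0.416 → slack +1.990/-1.978; half-tol=0.416, Σhalf²=0.702699
  -I: nom -13.400 → Σnom=31.880; wc +0.130/-0.350 → slack +2.120/-2.328; half-tol=0.240, Σhalf²=0.760299
  -J: nom -5.640 → Σnom=26.240; wc +0.010/-0.010 → slack +2.130/-2.338; half-tol=0.010, Σhalf²=0.760399
Nominal = 26.240. Worst-case = [26.240 - 2.338, 26.240 + 2.130] = [23.902, 28.370]. RSS = √0.760399 = 0.872.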